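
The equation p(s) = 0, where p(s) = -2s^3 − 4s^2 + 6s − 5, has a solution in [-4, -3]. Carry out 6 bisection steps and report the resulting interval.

p(-3.5) = 10.75 > 0, so the root lies in [-3.5, -3]
p(-3.25) = 1.90625 > 0, so the root lies in [-3.25, -3]
p(-3.125) = -1.777344 < 0, so the root lies in [-3.25, -3.125]
p(-3.1875) = 0.0054 > 0, so the root lies in [-3.1875, -3.125]
p(-3.15625) = -0.9006 < 0, so the root lies in [-3.1875, -3.15625]
p(-3.171875) = -0.4513 < 0, so the root lies in [-3.1875, -3.171875]

[-3.1875, -3.171875]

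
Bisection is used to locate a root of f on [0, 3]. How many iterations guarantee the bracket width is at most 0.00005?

Width after n steps is 3/2^n. Need 2^n ≥ 3/0.00005 = 60000.
2^15 = 32768 < 60000 ≤ 2^16 = 65536, so n = 16.

16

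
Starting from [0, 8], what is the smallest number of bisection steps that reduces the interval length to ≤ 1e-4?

Width after n steps is 8/2^n. Need 2^n ≥ 8/1e-4 = 80000.
2^16 = 65536 < 80000 ≤ 2^17 = 131072, so n = 17.

17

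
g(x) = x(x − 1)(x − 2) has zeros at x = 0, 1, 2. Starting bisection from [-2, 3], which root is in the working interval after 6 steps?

0

m = 0.5, g(m) = 0.375 (+); new bracket [-2, 0.5]
m = -0.75, g(m) = -3.609375 (−); new bracket [-0.75, 0.5]
m = -0.125, g(m) = -0.298828 (−); new bracket [-0.125, 0.5]
m = 0.1875, g(m) = 0.2761 (+); new bracket [-0.125, 0.1875]
m = 0.03125, g(m) = 0.0596 (+); new bracket [-0.125, 0.03125]
m = -0.046875, g(m) = -0.1004 (−); new bracket [-0.046875, 0.03125]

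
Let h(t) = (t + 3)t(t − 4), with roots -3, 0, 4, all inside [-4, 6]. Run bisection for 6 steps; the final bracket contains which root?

4

t = 1 gives h = -12, negative; keep [1, 6]
t = 3.5 gives h = -11.375, negative; keep [3.5, 6]
t = 4.75 gives h = 27.609375, positive; keep [3.5, 4.75]
t = 4.125 gives h = 3.6738, positive; keep [3.5, 4.125]
t = 3.8125 gives h = -4.8699, negative; keep [3.8125, 4.125]
t = 3.96875 gives h = -0.8643, negative; keep [3.96875, 4.125]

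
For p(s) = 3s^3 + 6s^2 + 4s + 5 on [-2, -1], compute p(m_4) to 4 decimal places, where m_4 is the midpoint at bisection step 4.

-0.4021

p(-1.5) = 2.375 > 0, so the root lies in [-2, -1.5]
p(-1.75) = 0.296875 > 0, so the root lies in [-2, -1.75]
p(-1.875) = -1.181641 < 0, so the root lies in [-1.875, -1.75]
p(-1.8125) = -0.4021 < 0, so the root lies in [-1.8125, -1.75]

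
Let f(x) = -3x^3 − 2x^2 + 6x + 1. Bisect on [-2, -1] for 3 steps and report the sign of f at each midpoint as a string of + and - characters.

f(-1.5) = -2.375 < 0, so the root lies in [-2, -1.5]
f(-1.75) = 0.453125 > 0, so the root lies in [-1.75, -1.5]
f(-1.625) = -1.158203 < 0, so the root lies in [-1.75, -1.625]

-+-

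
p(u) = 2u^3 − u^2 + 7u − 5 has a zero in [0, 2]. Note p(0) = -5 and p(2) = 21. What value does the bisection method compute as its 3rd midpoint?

p(1) = 3 > 0, so the root lies in [0, 1]
p(0.5) = -1.5 < 0, so the root lies in [0.5, 1]
p(0.75) = 0.53125 > 0, so the root lies in [0.5, 0.75]

0.75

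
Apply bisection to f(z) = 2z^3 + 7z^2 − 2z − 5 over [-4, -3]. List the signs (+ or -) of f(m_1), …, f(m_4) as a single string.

+--+

z = -3.5 gives f = 2, positive; keep [-4, -3.5]
z = -3.75 gives f = -4.53125, negative; keep [-3.75, -3.5]
z = -3.625 gives f = -1.035156, negative; keep [-3.625, -3.5]
z = -3.5625 gives f = 0.5386, positive; keep [-3.625, -3.5625]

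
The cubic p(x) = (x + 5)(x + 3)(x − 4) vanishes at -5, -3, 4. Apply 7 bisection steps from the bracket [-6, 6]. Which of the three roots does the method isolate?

x = 0 gives p = -60, negative; keep [0, 6]
x = 3 gives p = -48, negative; keep [3, 6]
x = 4.5 gives p = 35.625, positive; keep [3, 4.5]
x = 3.75 gives p = -14.7656, negative; keep [3.75, 4.5]
x = 4.125 gives p = 8.127, positive; keep [3.75, 4.125]
x = 3.9375 gives p = -3.8752, negative; keep [3.9375, 4.125]
x = 4.03125 gives p = 1.9844, positive; keep [3.9375, 4.03125]

4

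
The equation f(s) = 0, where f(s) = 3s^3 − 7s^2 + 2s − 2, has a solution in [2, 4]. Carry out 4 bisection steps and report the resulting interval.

[2.125, 2.25]

f(3) = 22 > 0, so the root lies in [2, 3]
f(2.5) = 6.125 > 0, so the root lies in [2, 2.5]
f(2.25) = 1.234375 > 0, so the root lies in [2, 2.25]
f(2.125) = -0.5723 < 0, so the root lies in [2.125, 2.25]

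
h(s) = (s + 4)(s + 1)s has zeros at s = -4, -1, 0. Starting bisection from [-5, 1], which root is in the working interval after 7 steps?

-4

s = -2 gives h = 4, positive; keep [-5, -2]
s = -3.5 gives h = 4.375, positive; keep [-5, -3.5]
s = -4.25 gives h = -3.453125, negative; keep [-4.25, -3.5]
s = -3.875 gives h = 1.3926, positive; keep [-4.25, -3.875]
s = -4.0625 gives h = -0.7776, negative; keep [-4.0625, -3.875]
s = -3.96875 gives h = 0.3682, positive; keep [-4.0625, -3.96875]
s = -4.015625 gives h = -0.1892, negative; keep [-4.015625, -3.96875]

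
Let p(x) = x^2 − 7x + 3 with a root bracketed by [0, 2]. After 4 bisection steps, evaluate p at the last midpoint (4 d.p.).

p(1) = -3 < 0, so the root lies in [0, 1]
p(0.5) = -0.25 < 0, so the root lies in [0, 0.5]
p(0.25) = 1.3125 > 0, so the root lies in [0.25, 0.5]
p(0.375) = 0.5156 > 0, so the root lies in [0.375, 0.5]

0.5156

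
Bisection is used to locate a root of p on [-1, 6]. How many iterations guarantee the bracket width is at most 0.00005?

Width after n steps is 7/2^n. Need 2^n ≥ 7/0.00005 = 140000.
2^17 = 131072 < 140000 ≤ 2^18 = 262144, so n = 18.

18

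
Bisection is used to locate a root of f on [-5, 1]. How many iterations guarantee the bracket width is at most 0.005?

Width after n steps is 6/2^n. Need 2^n ≥ 6/0.005 = 1200.
2^10 = 1024 < 1200 ≤ 2^11 = 2048, so n = 11.

11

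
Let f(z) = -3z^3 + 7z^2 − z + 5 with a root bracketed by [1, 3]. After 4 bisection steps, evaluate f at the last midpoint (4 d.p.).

1.9199

z = 2 gives f = 7, positive; keep [2, 3]
z = 2.5 gives f = -0.625, negative; keep [2, 2.5]
z = 2.25 gives f = 4.015625, positive; keep [2.25, 2.5]
z = 2.375 gives f = 1.9199, positive; keep [2.375, 2.5]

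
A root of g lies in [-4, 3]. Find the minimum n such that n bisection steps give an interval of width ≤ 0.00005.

Width after n steps is 7/2^n. Need 2^n ≥ 7/0.00005 = 140000.
2^17 = 131072 < 140000 ≤ 2^18 = 262144, so n = 18.

18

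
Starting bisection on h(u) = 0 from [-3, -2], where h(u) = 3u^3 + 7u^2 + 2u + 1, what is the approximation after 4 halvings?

h(-2.5) = -7.125 < 0, so the root lies in [-2.5, -2]
h(-2.25) = -2.234375 < 0, so the root lies in [-2.25, -2]
h(-2.125) = -0.427734 < 0, so the root lies in [-2.125, -2]
h(-2.0625) = 0.3313 > 0, so the root lies in [-2.125, -2.0625]

-2.0625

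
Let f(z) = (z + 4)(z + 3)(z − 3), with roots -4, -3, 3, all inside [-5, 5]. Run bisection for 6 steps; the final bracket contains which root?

z = 0 gives f = -36, negative; keep [0, 5]
z = 2.5 gives f = -17.875, negative; keep [2.5, 5]
z = 3.75 gives f = 39.234375, positive; keep [2.5, 3.75]
z = 3.125 gives f = 5.4551, positive; keep [2.5, 3.125]
z = 2.8125 gives f = -7.4246, negative; keep [2.8125, 3.125]
z = 2.96875 gives f = -1.2998, negative; keep [2.96875, 3.125]

3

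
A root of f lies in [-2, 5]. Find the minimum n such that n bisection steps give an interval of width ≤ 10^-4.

Width after n steps is 7/2^n. Need 2^n ≥ 7/10^-4 = 70000.
2^16 = 65536 < 70000 ≤ 2^17 = 131072, so n = 17.

17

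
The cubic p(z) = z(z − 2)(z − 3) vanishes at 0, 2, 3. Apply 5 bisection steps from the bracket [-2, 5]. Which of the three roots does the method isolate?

midpoint 1.5: p = 1.125 > 0 → [-2, 1.5]
midpoint -0.25: p = -1.828125 < 0 → [-0.25, 1.5]
midpoint 0.625: p = 2.041016 > 0 → [-0.25, 0.625]
midpoint 0.1875: p = 0.9558 > 0 → [-0.25, 0.1875]
midpoint -0.03125: p = -0.1924 < 0 → [-0.03125, 0.1875]

0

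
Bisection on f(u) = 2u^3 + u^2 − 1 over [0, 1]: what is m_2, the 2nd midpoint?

u = 0.5 gives f = -0.5, negative; keep [0.5, 1]
u = 0.75 gives f = 0.40625, positive; keep [0.5, 0.75]

0.75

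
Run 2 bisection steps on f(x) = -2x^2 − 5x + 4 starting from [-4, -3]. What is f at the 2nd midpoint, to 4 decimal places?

-0.8750

m = -3.5, f(m) = -3 (−); new bracket [-3.5, -3]
m = -3.25, f(m) = -0.875 (−); new bracket [-3.25, -3]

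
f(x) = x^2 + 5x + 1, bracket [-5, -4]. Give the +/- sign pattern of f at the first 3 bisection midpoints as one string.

f(-4.5) = -1.25 < 0, so the root lies in [-5, -4.5]
f(-4.75) = -0.1875 < 0, so the root lies in [-5, -4.75]
f(-4.875) = 0.390625 > 0, so the root lies in [-4.875, -4.75]

--+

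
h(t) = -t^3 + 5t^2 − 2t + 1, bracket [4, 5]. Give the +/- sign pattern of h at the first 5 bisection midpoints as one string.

m = 4.5, h(m) = 2.125 (+); new bracket [4.5, 5]
m = 4.75, h(m) = -2.859375 (−); new bracket [4.5, 4.75]
m = 4.625, h(m) = -0.228516 (−); new bracket [4.5, 4.625]
m = 4.5625, h(m) = 0.9822 (+); new bracket [4.5625, 4.625]
m = 4.59375, h(m) = 0.3854 (+); new bracket [4.59375, 4.625]

+--++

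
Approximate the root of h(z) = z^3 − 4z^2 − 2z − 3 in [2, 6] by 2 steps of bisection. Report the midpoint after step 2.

5

midpoint 4: h = -11 < 0 → [4, 6]
midpoint 5: h = 12 > 0 → [4, 5]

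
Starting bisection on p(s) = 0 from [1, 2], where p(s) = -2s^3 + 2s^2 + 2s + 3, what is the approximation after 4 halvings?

1.9375

m = 1.5, p(m) = 3.75 (+); new bracket [1.5, 2]
m = 1.75, p(m) = 1.90625 (+); new bracket [1.75, 2]
m = 1.875, p(m) = 0.597656 (+); new bracket [1.875, 2]
m = 1.9375, p(m) = -0.1636 (−); new bracket [1.875, 1.9375]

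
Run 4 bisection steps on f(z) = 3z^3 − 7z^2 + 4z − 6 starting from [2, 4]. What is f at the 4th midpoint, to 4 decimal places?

f(3) = 24 > 0, so the root lies in [2, 3]
f(2.5) = 7.125 > 0, so the root lies in [2, 2.5]
f(2.25) = 1.734375 > 0, so the root lies in [2, 2.25]
f(2.125) = -0.3223 < 0, so the root lies in [2.125, 2.25]

-0.3223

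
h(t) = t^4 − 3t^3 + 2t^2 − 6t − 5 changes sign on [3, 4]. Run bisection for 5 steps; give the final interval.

h(3.5) = 19.9375 > 0, so the root lies in [3, 3.5]
h(3.25) = 5.207031 > 0, so the root lies in [3, 3.25]
h(3.125) = -0.404053 < 0, so the root lies in [3.125, 3.25]
h(3.1875) = 2.2676 > 0, so the root lies in [3.125, 3.1875]
h(3.15625) = 0.8992 > 0, so the root lies in [3.125, 3.15625]

[3.125, 3.15625]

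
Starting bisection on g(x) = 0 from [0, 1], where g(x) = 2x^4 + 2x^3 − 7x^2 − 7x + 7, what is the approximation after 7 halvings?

0.6796875

m = 0.5, g(m) = 2.125 (+); new bracket [0.5, 1]
m = 0.75, g(m) = -0.710938 (−); new bracket [0.5, 0.75]
m = 0.625, g(m) = 0.684082 (+); new bracket [0.625, 0.75]
m = 0.6875, g(m) = -0.0244 (−); new bracket [0.625, 0.6875]
m = 0.65625, g(m) = 0.3278 (+); new bracket [0.65625, 0.6875]
m = 0.671875, g(m) = 0.1511 (+); new bracket [0.671875, 0.6875]
m = 0.6796875, g(m) = 0.0632 (+); new bracket [0.6796875, 0.6875]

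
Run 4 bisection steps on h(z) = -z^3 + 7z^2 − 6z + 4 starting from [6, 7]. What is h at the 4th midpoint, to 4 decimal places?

-2.0183

z = 6.5 gives h = -13.875, negative; keep [6, 6.5]
z = 6.25 gives h = -4.203125, negative; keep [6, 6.25]
z = 6.125 gives h = 0.076172, positive; keep [6.125, 6.25]
z = 6.1875 gives h = -2.0183, negative; keep [6.125, 6.1875]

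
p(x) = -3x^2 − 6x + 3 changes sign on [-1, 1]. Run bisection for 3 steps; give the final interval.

[0.25, 0.5]

p(0) = 3 > 0, so the root lies in [0, 1]
p(0.5) = -0.75 < 0, so the root lies in [0, 0.5]
p(0.25) = 1.3125 > 0, so the root lies in [0.25, 0.5]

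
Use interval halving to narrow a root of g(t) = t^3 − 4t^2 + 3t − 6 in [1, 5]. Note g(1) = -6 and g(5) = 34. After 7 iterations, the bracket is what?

g(3) = -6 < 0, so the root lies in [3, 5]
g(4) = 6 > 0, so the root lies in [3, 4]
g(3.5) = -1.625 < 0, so the root lies in [3.5, 4]
g(3.75) = 1.7344 > 0, so the root lies in [3.5, 3.75]
g(3.625) = -0.0527 < 0, so the root lies in [3.625, 3.75]
g(3.6875) = 0.8132 > 0, so the root lies in [3.625, 3.6875]
g(3.65625) = 0.3734 > 0, so the root lies in [3.625, 3.65625]

[3.625, 3.65625]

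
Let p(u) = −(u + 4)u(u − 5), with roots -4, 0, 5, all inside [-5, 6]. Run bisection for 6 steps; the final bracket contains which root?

5

m = 0.5, p(m) = 10.125 (+); new bracket [0.5, 6]
m = 3.25, p(m) = 41.234375 (+); new bracket [3.25, 6]
m = 4.625, p(m) = 14.958984 (+); new bracket [4.625, 6]
m = 5.3125, p(m) = -15.4602 (−); new bracket [4.625, 5.3125]
m = 4.96875, p(m) = 1.3926 (+); new bracket [4.96875, 5.3125]
m = 5.140625, p(m) = -6.6078 (−); new bracket [4.96875, 5.140625]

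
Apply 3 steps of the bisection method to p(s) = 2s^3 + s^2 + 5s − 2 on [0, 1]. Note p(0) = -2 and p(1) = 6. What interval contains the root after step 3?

[0.25, 0.375]

p(0.5) = 1 > 0, so the root lies in [0, 0.5]
p(0.25) = -0.65625 < 0, so the root lies in [0.25, 0.5]
p(0.375) = 0.121094 > 0, so the root lies in [0.25, 0.375]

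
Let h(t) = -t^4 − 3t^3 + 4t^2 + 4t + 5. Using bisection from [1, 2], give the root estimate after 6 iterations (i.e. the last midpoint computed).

m = 1.5, h(m) = 4.8125 (+); new bracket [1.5, 2]
m = 1.75, h(m) = -1.207031 (−); new bracket [1.5, 1.75]
m = 1.625, h(m) = 2.216553 (+); new bracket [1.625, 1.75]
m = 1.6875, h(m) = 0.6152 (+); new bracket [1.6875, 1.75]
m = 1.71875, h(m) = -0.2674 (−); new bracket [1.6875, 1.71875]
m = 1.703125, h(m) = 0.1809 (+); new bracket [1.703125, 1.71875]

1.703125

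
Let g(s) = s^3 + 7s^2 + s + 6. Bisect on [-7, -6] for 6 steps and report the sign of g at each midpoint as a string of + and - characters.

m = -6.5, g(m) = 20.625 (+); new bracket [-7, -6.5]
m = -6.75, g(m) = 10.640625 (+); new bracket [-7, -6.75]
m = -6.875, g(m) = 5.033203 (+); new bracket [-7, -6.875]
m = -6.9375, g(m) = 2.0706 (+); new bracket [-7, -6.9375]
m = -6.96875, g(m) = 0.5489 (+); new bracket [-7, -6.96875]
m = -6.984375, g(m) = -0.2222 (−); new bracket [-6.984375, -6.96875]

+++++-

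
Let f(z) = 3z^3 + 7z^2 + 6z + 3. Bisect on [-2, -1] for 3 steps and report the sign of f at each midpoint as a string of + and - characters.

midpoint -1.5: f = -0.375 < 0 → [-1.5, -1]
midpoint -1.25: f = 0.578125 > 0 → [-1.5, -1.25]
midpoint -1.375: f = 0.185547 > 0 → [-1.5, -1.375]

-++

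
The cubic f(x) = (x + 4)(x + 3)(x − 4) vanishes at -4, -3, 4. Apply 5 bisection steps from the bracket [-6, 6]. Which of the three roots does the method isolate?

4

f(0) = -48 < 0, so the root lies in [0, 6]
f(3) = -42 < 0, so the root lies in [3, 6]
f(4.5) = 31.875 > 0, so the root lies in [3, 4.5]
f(3.75) = -13.0781 < 0, so the root lies in [3.75, 4.5]
f(4.125) = 7.2363 > 0, so the root lies in [3.75, 4.125]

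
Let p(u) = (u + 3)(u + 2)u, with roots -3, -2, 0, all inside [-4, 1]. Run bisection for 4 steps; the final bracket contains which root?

p(-1.5) = -1.125 < 0, so the root lies in [-1.5, 1]
p(-0.25) = -1.203125 < 0, so the root lies in [-0.25, 1]
p(0.375) = 3.005859 > 0, so the root lies in [-0.25, 0.375]
p(0.0625) = 0.3948 > 0, so the root lies in [-0.25, 0.0625]

0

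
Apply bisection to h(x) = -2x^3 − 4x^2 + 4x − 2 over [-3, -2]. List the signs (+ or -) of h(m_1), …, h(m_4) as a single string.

--+-

h(-2.5) = -5.75 < 0, so the root lies in [-3, -2.5]
h(-2.75) = -1.65625 < 0, so the root lies in [-3, -2.75]
h(-2.875) = 0.964844 > 0, so the root lies in [-2.875, -2.75]
h(-2.8125) = -0.396 < 0, so the root lies in [-2.875, -2.8125]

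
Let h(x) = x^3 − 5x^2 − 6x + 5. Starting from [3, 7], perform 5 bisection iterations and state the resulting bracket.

h(5) = -25 < 0, so the root lies in [5, 7]
h(6) = 5 > 0, so the root lies in [5, 6]
h(5.5) = -12.875 < 0, so the root lies in [5.5, 6]
h(5.75) = -4.7031 < 0, so the root lies in [5.75, 6]
h(5.875) = -0.0488 < 0, so the root lies in [5.875, 6]

[5.875, 6]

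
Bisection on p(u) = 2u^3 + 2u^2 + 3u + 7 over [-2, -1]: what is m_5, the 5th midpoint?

-1.53125

m = -1.5, p(m) = 0.25 (+); new bracket [-2, -1.5]
m = -1.75, p(m) = -2.84375 (−); new bracket [-1.75, -1.5]
m = -1.625, p(m) = -1.175781 (−); new bracket [-1.625, -1.5]
m = -1.5625, p(m) = -0.4341 (−); new bracket [-1.5625, -1.5]
m = -1.53125, p(m) = -0.085 (−); new bracket [-1.53125, -1.5]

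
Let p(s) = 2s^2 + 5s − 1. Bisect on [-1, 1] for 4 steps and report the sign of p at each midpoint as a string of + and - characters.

midpoint 0: p = -1 < 0 → [0, 1]
midpoint 0.5: p = 2 > 0 → [0, 0.5]
midpoint 0.25: p = 0.375 > 0 → [0, 0.25]
midpoint 0.125: p = -0.3438 < 0 → [0.125, 0.25]

-++-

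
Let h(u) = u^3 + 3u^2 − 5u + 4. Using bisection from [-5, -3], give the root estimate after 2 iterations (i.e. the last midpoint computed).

-4.5

h(-4) = 8 > 0, so the root lies in [-5, -4]
h(-4.5) = -3.875 < 0, so the root lies in [-4.5, -4]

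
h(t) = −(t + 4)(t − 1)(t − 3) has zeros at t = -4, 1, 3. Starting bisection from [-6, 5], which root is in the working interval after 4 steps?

-4

h(-0.5) = -18.375 < 0, so the root lies in [-6, -0.5]
h(-3.25) = -19.921875 < 0, so the root lies in [-6, -3.25]
h(-4.625) = 26.806641 > 0, so the root lies in [-4.625, -3.25]
h(-3.9375) = -2.1409 < 0, so the root lies in [-4.625, -3.9375]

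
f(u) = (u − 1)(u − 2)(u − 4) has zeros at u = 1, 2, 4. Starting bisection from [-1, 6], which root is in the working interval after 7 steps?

4

u = 2.5 gives f = -1.125, negative; keep [2.5, 6]
u = 4.25 gives f = 1.828125, positive; keep [2.5, 4.25]
u = 3.375 gives f = -2.041016, negative; keep [3.375, 4.25]
u = 3.8125 gives f = -0.9558, negative; keep [3.8125, 4.25]
u = 4.03125 gives f = 0.1924, positive; keep [3.8125, 4.03125]
u = 3.921875 gives f = -0.4387, negative; keep [3.921875, 4.03125]
u = 3.9765625 gives f = -0.1379, negative; keep [3.9765625, 4.03125]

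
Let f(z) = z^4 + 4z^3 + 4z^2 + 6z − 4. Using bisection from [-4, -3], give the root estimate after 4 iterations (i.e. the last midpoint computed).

-3.4375

z = -3.5 gives f = 2.5625, positive; keep [-3.5, -3]
z = -3.25 gives f = -6.996094, negative; keep [-3.5, -3.25]
z = -3.375 gives f = -2.7146, negative; keep [-3.5, -3.375]
z = -3.4375 gives f = -0.2075, negative; keep [-3.5, -3.4375]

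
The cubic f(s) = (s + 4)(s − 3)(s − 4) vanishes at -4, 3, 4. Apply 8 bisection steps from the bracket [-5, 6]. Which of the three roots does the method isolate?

-4

midpoint 0.5: f = 39.375 > 0 → [-5, 0.5]
midpoint -2.25: f = 57.421875 > 0 → [-5, -2.25]
midpoint -3.625: f = 18.943359 > 0 → [-5, -3.625]
midpoint -4.3125: f = -18.9954 < 0 → [-4.3125, -3.625]
midpoint -3.96875: f = 1.7354 > 0 → [-4.3125, -3.96875]
midpoint -4.140625: f = -8.1744 < 0 → [-4.140625, -3.96875]
midpoint -4.0546875: f = -3.1075 < 0 → [-4.0546875, -3.96875]
midpoint -4.01171875: f = -0.6583 < 0 → [-4.01171875, -3.96875]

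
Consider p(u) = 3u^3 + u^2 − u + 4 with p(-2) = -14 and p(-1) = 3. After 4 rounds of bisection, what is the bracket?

[-1.375, -1.3125]

p(-1.5) = -2.375 < 0, so the root lies in [-1.5, -1]
p(-1.25) = 0.953125 > 0, so the root lies in [-1.5, -1.25]
p(-1.375) = -0.533203 < 0, so the root lies in [-1.375, -1.25]
p(-1.3125) = 0.2522 > 0, so the root lies in [-1.375, -1.3125]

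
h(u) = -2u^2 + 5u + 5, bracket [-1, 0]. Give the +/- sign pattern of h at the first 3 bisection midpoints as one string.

h(-0.5) = 2 > 0, so the root lies in [-1, -0.5]
h(-0.75) = 0.125 > 0, so the root lies in [-1, -0.75]
h(-0.875) = -0.90625 < 0, so the root lies in [-0.875, -0.75]

++-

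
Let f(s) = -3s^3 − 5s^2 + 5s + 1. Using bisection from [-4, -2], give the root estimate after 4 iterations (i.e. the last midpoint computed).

f(-3) = 22 > 0, so the root lies in [-3, -2]
f(-2.5) = 4.125 > 0, so the root lies in [-2.5, -2]
f(-2.25) = -1.390625 < 0, so the root lies in [-2.5, -2.25]
f(-2.375) = 1.1113 > 0, so the root lies in [-2.375, -2.25]

-2.375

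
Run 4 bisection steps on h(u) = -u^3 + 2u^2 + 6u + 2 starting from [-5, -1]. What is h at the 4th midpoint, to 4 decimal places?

-0.4219

u = -3 gives h = 29, positive; keep [-3, -1]
u = -2 gives h = 6, positive; keep [-2, -1]
u = -1.5 gives h = 0.875, positive; keep [-1.5, -1]
u = -1.25 gives h = -0.4219, negative; keep [-1.5, -1.25]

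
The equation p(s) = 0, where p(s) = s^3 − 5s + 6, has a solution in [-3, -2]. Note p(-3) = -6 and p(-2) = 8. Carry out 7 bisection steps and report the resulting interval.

s = -2.5 gives p = 2.875, positive; keep [-3, -2.5]
s = -2.75 gives p = -1.046875, negative; keep [-2.75, -2.5]
s = -2.625 gives p = 1.037109, positive; keep [-2.75, -2.625]
s = -2.6875 gives p = 0.0266, positive; keep [-2.75, -2.6875]
s = -2.71875 gives p = -0.5022, negative; keep [-2.71875, -2.6875]
s = -2.703125 gives p = -0.2358, negative; keep [-2.703125, -2.6875]
s = -2.6953125 gives p = -0.1041, negative; keep [-2.6953125, -2.6875]

[-2.6953125, -2.6875]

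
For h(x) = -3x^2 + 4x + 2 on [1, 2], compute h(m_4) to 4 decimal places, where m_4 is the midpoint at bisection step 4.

0.2070

h(1.5) = 1.25 > 0, so the root lies in [1.5, 2]
h(1.75) = -0.1875 < 0, so the root lies in [1.5, 1.75]
h(1.625) = 0.578125 > 0, so the root lies in [1.625, 1.75]
h(1.6875) = 0.207 > 0, so the root lies in [1.6875, 1.75]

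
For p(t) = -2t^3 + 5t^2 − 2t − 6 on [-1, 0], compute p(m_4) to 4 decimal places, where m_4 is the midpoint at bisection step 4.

m = -0.5, p(m) = -3.5 (−); new bracket [-1, -0.5]
m = -0.75, p(m) = -0.84375 (−); new bracket [-1, -0.75]
m = -0.875, p(m) = 0.917969 (+); new bracket [-0.875, -0.75]
m = -0.8125, p(m) = -0.0015 (−); new bracket [-0.875, -0.8125]

-0.0015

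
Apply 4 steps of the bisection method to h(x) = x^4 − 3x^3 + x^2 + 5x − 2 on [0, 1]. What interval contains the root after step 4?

[0.375, 0.4375]

m = 0.5, h(m) = 0.4375 (+); new bracket [0, 0.5]
m = 0.25, h(m) = -0.730469 (−); new bracket [0.25, 0.5]
m = 0.375, h(m) = -0.122803 (−); new bracket [0.375, 0.5]
m = 0.4375, h(m) = 0.1643 (+); new bracket [0.375, 0.4375]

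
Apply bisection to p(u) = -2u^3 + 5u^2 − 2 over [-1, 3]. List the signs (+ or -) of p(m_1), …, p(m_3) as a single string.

++-

midpoint 1: p = 1 > 0 → [1, 3]
midpoint 2: p = 2 > 0 → [2, 3]
midpoint 2.5: p = -2 < 0 → [2, 2.5]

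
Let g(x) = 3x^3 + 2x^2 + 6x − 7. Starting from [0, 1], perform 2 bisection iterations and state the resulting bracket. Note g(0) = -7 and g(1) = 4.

g(0.5) = -3.125 < 0, so the root lies in [0.5, 1]
g(0.75) = -0.109375 < 0, so the root lies in [0.75, 1]

[0.75, 1]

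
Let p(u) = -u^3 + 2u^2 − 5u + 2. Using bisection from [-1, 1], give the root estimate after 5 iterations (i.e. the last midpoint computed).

0.4375

midpoint 0: p = 2 > 0 → [0, 1]
midpoint 0.5: p = -0.125 < 0 → [0, 0.5]
midpoint 0.25: p = 0.859375 > 0 → [0.25, 0.5]
midpoint 0.375: p = 0.3535 > 0 → [0.375, 0.5]
midpoint 0.4375: p = 0.1116 > 0 → [0.4375, 0.5]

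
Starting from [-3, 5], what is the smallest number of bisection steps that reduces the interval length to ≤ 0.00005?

18

Width after n steps is 8/2^n. Need 2^n ≥ 8/0.00005 = 160000.
2^17 = 131072 < 160000 ≤ 2^18 = 262144, so n = 18.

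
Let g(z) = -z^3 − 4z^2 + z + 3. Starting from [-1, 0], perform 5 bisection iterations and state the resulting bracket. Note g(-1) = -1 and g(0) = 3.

midpoint -0.5: g = 1.625 > 0 → [-1, -0.5]
midpoint -0.75: g = 0.421875 > 0 → [-1, -0.75]
midpoint -0.875: g = -0.267578 < 0 → [-0.875, -0.75]
midpoint -0.8125: g = 0.0833 > 0 → [-0.875, -0.8125]
midpoint -0.84375: g = -0.0907 < 0 → [-0.84375, -0.8125]

[-0.84375, -0.8125]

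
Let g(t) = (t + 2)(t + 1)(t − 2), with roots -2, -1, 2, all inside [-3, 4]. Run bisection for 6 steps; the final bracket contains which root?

t = 0.5 gives g = -5.625, negative; keep [0.5, 4]
t = 2.25 gives g = 3.453125, positive; keep [0.5, 2.25]
t = 1.375 gives g = -5.009766, negative; keep [1.375, 2.25]
t = 1.8125 gives g = -2.0105, negative; keep [1.8125, 2.25]
t = 2.03125 gives g = 0.3819, positive; keep [1.8125, 2.03125]
t = 1.921875 gives g = -0.8953, negative; keep [1.921875, 2.03125]

2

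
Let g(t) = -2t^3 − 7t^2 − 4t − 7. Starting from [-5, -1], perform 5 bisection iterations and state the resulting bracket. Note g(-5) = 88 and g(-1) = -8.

t = -3 gives g = -4, negative; keep [-5, -3]
t = -4 gives g = 25, positive; keep [-4, -3]
t = -3.5 gives g = 7, positive; keep [-3.5, -3]
t = -3.25 gives g = 0.7188, positive; keep [-3.25, -3]
t = -3.125 gives g = -1.8242, negative; keep [-3.25, -3.125]

[-3.25, -3.125]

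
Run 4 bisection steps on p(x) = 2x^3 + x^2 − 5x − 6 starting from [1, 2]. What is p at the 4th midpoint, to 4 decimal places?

0.1313

midpoint 1.5: p = -4.5 < 0 → [1.5, 2]
midpoint 1.75: p = -0.96875 < 0 → [1.75, 2]
midpoint 1.875: p = 1.324219 > 0 → [1.75, 1.875]
midpoint 1.8125: p = 0.1313 > 0 → [1.75, 1.8125]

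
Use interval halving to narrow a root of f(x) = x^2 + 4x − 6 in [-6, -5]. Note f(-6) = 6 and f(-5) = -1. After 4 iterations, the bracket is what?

x = -5.5 gives f = 2.25, positive; keep [-5.5, -5]
x = -5.25 gives f = 0.5625, positive; keep [-5.25, -5]
x = -5.125 gives f = -0.234375, negative; keep [-5.25, -5.125]
x = -5.1875 gives f = 0.1602, positive; keep [-5.1875, -5.125]

[-5.1875, -5.125]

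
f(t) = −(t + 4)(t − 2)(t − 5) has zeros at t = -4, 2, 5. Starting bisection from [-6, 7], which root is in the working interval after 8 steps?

-4

m = 0.5, f(m) = -30.375 (−); new bracket [-6, 0.5]
m = -2.75, f(m) = -46.015625 (−); new bracket [-6, -2.75]
m = -4.375, f(m) = 22.412109 (+); new bracket [-4.375, -2.75]
m = -3.5625, f(m) = -20.8376 (−); new bracket [-4.375, -3.5625]
m = -3.96875, f(m) = -1.6729 (−); new bracket [-4.375, -3.96875]
m = -4.171875, f(m) = 9.7294 (+); new bracket [-4.171875, -3.96875]
m = -4.0703125, f(m) = 3.8714 (+); new bracket [-4.0703125, -3.96875]
m = -4.01953125, f(m) = 1.0604 (+); new bracket [-4.01953125, -3.96875]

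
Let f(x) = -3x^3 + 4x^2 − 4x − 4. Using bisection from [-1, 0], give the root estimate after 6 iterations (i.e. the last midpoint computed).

-0.546875

f(-0.5) = -0.625 < 0, so the root lies in [-1, -0.5]
f(-0.75) = 2.515625 > 0, so the root lies in [-0.75, -0.5]
f(-0.625) = 0.794922 > 0, so the root lies in [-0.625, -0.5]
f(-0.5625) = 0.0496 > 0, so the root lies in [-0.5625, -0.5]
f(-0.53125) = -0.2963 < 0, so the root lies in [-0.5625, -0.53125]
f(-0.546875) = -0.1255 < 0, so the root lies in [-0.5625, -0.546875]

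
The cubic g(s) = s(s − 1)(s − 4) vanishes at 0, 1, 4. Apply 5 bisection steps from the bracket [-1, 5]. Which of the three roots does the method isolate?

4

m = 2, g(m) = -4 (−); new bracket [2, 5]
m = 3.5, g(m) = -4.375 (−); new bracket [3.5, 5]
m = 4.25, g(m) = 3.453125 (+); new bracket [3.5, 4.25]
m = 3.875, g(m) = -1.3926 (−); new bracket [3.875, 4.25]
m = 4.0625, g(m) = 0.7776 (+); new bracket [3.875, 4.0625]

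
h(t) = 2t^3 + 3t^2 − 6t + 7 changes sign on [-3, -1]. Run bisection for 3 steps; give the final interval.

[-3, -2.75]

h(-2) = 15 > 0, so the root lies in [-3, -2]
h(-2.5) = 9.5 > 0, so the root lies in [-3, -2.5]
h(-2.75) = 4.59375 > 0, so the root lies in [-3, -2.75]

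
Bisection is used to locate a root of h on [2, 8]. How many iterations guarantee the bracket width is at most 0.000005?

Width after n steps is 6/2^n. Need 2^n ≥ 6/0.000005 = 1200000.
2^20 = 1048576 < 1200000 ≤ 2^21 = 2097152, so n = 21.

21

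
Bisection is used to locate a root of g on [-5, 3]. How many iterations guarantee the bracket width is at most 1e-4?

17

Width after n steps is 8/2^n. Need 2^n ≥ 8/1e-4 = 80000.
2^16 = 65536 < 80000 ≤ 2^17 = 131072, so n = 17.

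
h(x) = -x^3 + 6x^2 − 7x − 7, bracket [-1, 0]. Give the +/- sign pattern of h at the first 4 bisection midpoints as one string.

-+-+

x = -0.5 gives h = -1.875, negative; keep [-1, -0.5]
x = -0.75 gives h = 2.046875, positive; keep [-0.75, -0.5]
x = -0.625 gives h = -0.037109, negative; keep [-0.75, -0.625]
x = -0.6875 gives h = 0.9734, positive; keep [-0.6875, -0.625]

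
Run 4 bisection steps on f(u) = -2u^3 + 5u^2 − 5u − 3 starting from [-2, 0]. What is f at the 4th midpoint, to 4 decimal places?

-0.3164

f(-1) = 9 > 0, so the root lies in [-1, 0]
f(-0.5) = 1 > 0, so the root lies in [-0.5, 0]
f(-0.25) = -1.40625 < 0, so the root lies in [-0.5, -0.25]
f(-0.375) = -0.3164 < 0, so the root lies in [-0.5, -0.375]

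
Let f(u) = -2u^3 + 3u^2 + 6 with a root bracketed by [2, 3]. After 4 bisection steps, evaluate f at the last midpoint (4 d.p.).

-0.5796

u = 2.5 gives f = -6.5, negative; keep [2, 2.5]
u = 2.25 gives f = -1.59375, negative; keep [2, 2.25]
u = 2.125 gives f = 0.355469, positive; keep [2.125, 2.25]
u = 2.1875 gives f = -0.5796, negative; keep [2.125, 2.1875]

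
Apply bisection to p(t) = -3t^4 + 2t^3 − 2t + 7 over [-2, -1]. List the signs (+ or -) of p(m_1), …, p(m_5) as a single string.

--++-

midpoint -1.5: p = -11.9375 < 0 → [-1.5, -1]
midpoint -1.25: p = -1.730469 < 0 → [-1.25, -1]
midpoint -1.125: p = 1.596924 > 0 → [-1.25, -1.125]
midpoint -1.1875: p = 0.0603 > 0 → [-1.25, -1.1875]
midpoint -1.21875: p = -0.8019 < 0 → [-1.21875, -1.1875]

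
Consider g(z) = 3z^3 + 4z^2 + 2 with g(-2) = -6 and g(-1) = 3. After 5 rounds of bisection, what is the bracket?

midpoint -1.5: g = 0.875 > 0 → [-2, -1.5]
midpoint -1.75: g = -1.828125 < 0 → [-1.75, -1.5]
midpoint -1.625: g = -0.310547 < 0 → [-1.625, -1.5]
midpoint -1.5625: g = 0.3215 > 0 → [-1.625, -1.5625]
midpoint -1.59375: g = 0.0156 > 0 → [-1.625, -1.59375]

[-1.625, -1.59375]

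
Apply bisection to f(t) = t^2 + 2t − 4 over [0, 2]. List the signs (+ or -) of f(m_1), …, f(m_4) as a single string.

t = 1 gives f = -1, negative; keep [1, 2]
t = 1.5 gives f = 1.25, positive; keep [1, 1.5]
t = 1.25 gives f = 0.0625, positive; keep [1, 1.25]
t = 1.125 gives f = -0.4844, negative; keep [1.125, 1.25]

-++-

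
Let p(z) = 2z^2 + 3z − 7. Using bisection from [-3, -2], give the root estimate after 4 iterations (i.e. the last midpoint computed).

-2.8125

midpoint -2.5: p = -2 < 0 → [-3, -2.5]
midpoint -2.75: p = -0.125 < 0 → [-3, -2.75]
midpoint -2.875: p = 0.90625 > 0 → [-2.875, -2.75]
midpoint -2.8125: p = 0.3828 > 0 → [-2.8125, -2.75]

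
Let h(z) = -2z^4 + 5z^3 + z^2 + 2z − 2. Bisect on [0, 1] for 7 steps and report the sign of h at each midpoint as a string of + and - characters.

-+++-+-

z = 0.5 gives h = -0.25, negative; keep [0.5, 1]
z = 0.75 gives h = 1.539062, positive; keep [0.5, 0.75]
z = 0.625 gives h = 0.556152, positive; keep [0.5, 0.625]
z = 0.5625 gives h = 0.1311, positive; keep [0.5, 0.5625]
z = 0.53125 gives h = -0.0649, negative; keep [0.53125, 0.5625]
z = 0.546875 gives h = 0.0317, positive; keep [0.53125, 0.546875]
z = 0.5390625 gives h = -0.0169, negative; keep [0.5390625, 0.546875]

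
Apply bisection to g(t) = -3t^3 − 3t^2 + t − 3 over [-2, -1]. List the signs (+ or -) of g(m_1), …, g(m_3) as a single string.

-++

m = -1.5, g(m) = -1.125 (−); new bracket [-2, -1.5]
m = -1.75, g(m) = 2.140625 (+); new bracket [-1.75, -1.5]
m = -1.625, g(m) = 0.326172 (+); new bracket [-1.625, -1.5]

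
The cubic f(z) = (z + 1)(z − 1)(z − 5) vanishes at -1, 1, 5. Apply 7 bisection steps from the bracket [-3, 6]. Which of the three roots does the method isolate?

5

m = 1.5, f(m) = -4.375 (−); new bracket [1.5, 6]
m = 3.75, f(m) = -16.328125 (−); new bracket [3.75, 6]
m = 4.875, f(m) = -2.845703 (−); new bracket [4.875, 6]
m = 5.4375, f(m) = 12.4978 (+); new bracket [4.875, 5.4375]
m = 5.15625, f(m) = 3.998 (+); new bracket [4.875, 5.15625]
m = 5.015625, f(m) = 0.3774 (+); new bracket [4.875, 5.015625]
m = 4.9453125, f(m) = -1.2828 (−); new bracket [4.9453125, 5.015625]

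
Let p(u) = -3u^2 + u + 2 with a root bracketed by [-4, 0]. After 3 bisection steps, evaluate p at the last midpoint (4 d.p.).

midpoint -2: p = -12 < 0 → [-2, 0]
midpoint -1: p = -2 < 0 → [-1, 0]
midpoint -0.5: p = 0.75 > 0 → [-1, -0.5]

0.7500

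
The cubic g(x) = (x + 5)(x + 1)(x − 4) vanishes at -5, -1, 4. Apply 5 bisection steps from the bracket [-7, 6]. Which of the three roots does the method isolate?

4

g(-0.5) = -10.125 < 0, so the root lies in [-0.5, 6]
g(2.75) = -36.328125 < 0, so the root lies in [2.75, 6]
g(4.375) = 18.896484 > 0, so the root lies in [2.75, 4.375]
g(3.5625) = -17.0916 < 0, so the root lies in [3.5625, 4.375]
g(3.96875) = -1.3926 < 0, so the root lies in [3.96875, 4.375]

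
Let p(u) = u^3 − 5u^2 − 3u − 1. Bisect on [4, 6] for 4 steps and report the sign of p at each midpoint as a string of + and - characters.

--++

m = 5, p(m) = -16 (−); new bracket [5, 6]
m = 5.5, p(m) = -2.375 (−); new bracket [5.5, 6]
m = 5.75, p(m) = 6.546875 (+); new bracket [5.5, 5.75]
m = 5.625, p(m) = 1.9004 (+); new bracket [5.5, 5.625]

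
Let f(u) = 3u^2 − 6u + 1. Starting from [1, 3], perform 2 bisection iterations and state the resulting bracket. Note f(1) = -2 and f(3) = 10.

[1.5, 2]

f(2) = 1 > 0, so the root lies in [1, 2]
f(1.5) = -1.25 < 0, so the root lies in [1.5, 2]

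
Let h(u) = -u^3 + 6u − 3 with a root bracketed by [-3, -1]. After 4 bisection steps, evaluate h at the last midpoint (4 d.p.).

-0.6621

midpoint -2: h = -7 < 0 → [-3, -2]
midpoint -2.5: h = -2.375 < 0 → [-3, -2.5]
midpoint -2.75: h = 1.296875 > 0 → [-2.75, -2.5]
midpoint -2.625: h = -0.6621 < 0 → [-2.75, -2.625]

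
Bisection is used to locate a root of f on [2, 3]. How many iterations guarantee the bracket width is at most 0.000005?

18

Width after n steps is 1/2^n. Need 2^n ≥ 1/0.000005 = 200000.
2^17 = 131072 < 200000 ≤ 2^18 = 262144, so n = 18.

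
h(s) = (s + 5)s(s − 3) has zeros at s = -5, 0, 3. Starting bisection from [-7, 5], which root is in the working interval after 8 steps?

h(-1) = 16 > 0, so the root lies in [-7, -1]
h(-4) = 28 > 0, so the root lies in [-7, -4]
h(-5.5) = -23.375 < 0, so the root lies in [-5.5, -4]
h(-4.75) = 9.2031 > 0, so the root lies in [-5.5, -4.75]
h(-5.125) = -5.2051 < 0, so the root lies in [-5.125, -4.75]
h(-4.9375) = 2.4495 > 0, so the root lies in [-5.125, -4.9375]
h(-5.03125) = -1.2627 < 0, so the root lies in [-5.03125, -4.9375]
h(-4.984375) = 0.6218 > 0, so the root lies in [-5.03125, -4.984375]

-5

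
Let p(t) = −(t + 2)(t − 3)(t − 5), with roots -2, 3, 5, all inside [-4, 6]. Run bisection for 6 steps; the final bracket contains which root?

-2

m = 1, p(m) = -24 (−); new bracket [-4, 1]
m = -1.5, p(m) = -14.625 (−); new bracket [-4, -1.5]
m = -2.75, p(m) = 33.421875 (+); new bracket [-2.75, -1.5]
m = -2.125, p(m) = 4.5645 (+); new bracket [-2.125, -1.5]
m = -1.8125, p(m) = -6.1472 (−); new bracket [-2.125, -1.8125]
m = -1.96875, p(m) = -1.0821 (−); new bracket [-2.125, -1.96875]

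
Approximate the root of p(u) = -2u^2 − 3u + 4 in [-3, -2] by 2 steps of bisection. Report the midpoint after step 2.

m = -2.5, p(m) = -1 (−); new bracket [-2.5, -2]
m = -2.25, p(m) = 0.625 (+); new bracket [-2.5, -2.25]

-2.25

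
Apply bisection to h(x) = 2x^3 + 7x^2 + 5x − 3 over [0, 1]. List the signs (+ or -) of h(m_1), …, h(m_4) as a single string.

m = 0.5, h(m) = 1.5 (+); new bracket [0, 0.5]
m = 0.25, h(m) = -1.28125 (−); new bracket [0.25, 0.5]
m = 0.375, h(m) = -0.035156 (−); new bracket [0.375, 0.5]
m = 0.4375, h(m) = 0.6948 (+); new bracket [0.375, 0.4375]

+--+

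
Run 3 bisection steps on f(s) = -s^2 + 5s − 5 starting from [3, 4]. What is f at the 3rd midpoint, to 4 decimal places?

f(3.5) = 0.25 > 0, so the root lies in [3.5, 4]
f(3.75) = -0.3125 < 0, so the root lies in [3.5, 3.75]
f(3.625) = -0.015625 < 0, so the root lies in [3.5, 3.625]

-0.0156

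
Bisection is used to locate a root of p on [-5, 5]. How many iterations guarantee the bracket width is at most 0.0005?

15

Width after n steps is 10/2^n. Need 2^n ≥ 10/0.0005 = 20000.
2^14 = 16384 < 20000 ≤ 2^15 = 32768, so n = 15.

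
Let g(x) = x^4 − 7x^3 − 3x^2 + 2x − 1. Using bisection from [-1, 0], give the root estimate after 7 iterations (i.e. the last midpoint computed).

-0.8515625

m = -0.5, g(m) = -1.8125 (−); new bracket [-1, -0.5]
m = -0.75, g(m) = -0.917969 (−); new bracket [-1, -0.75]
m = -0.875, g(m) = 0.22876 (+); new bracket [-0.875, -0.75]
m = -0.8125, g(m) = -0.415 (−); new bracket [-0.875, -0.8125]
m = -0.84375, g(m) = -0.1117 (−); new bracket [-0.875, -0.84375]
m = -0.859375, g(m) = 0.0538 (+); new bracket [-0.859375, -0.84375]
m = -0.8515625, g(m) = -0.0301 (−); new bracket [-0.859375, -0.8515625]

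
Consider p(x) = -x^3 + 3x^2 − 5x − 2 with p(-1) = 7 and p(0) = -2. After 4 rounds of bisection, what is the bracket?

[-0.375, -0.3125]

p(-0.5) = 1.375 > 0, so the root lies in [-0.5, 0]
p(-0.25) = -0.546875 < 0, so the root lies in [-0.5, -0.25]
p(-0.375) = 0.349609 > 0, so the root lies in [-0.375, -0.25]
p(-0.3125) = -0.114 < 0, so the root lies in [-0.375, -0.3125]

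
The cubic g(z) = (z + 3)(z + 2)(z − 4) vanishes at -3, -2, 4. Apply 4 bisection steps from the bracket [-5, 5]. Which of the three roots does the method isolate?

4

z = 0 gives g = -24, negative; keep [0, 5]
z = 2.5 gives g = -37.125, negative; keep [2.5, 5]
z = 3.75 gives g = -9.703125, negative; keep [3.75, 5]
z = 4.375 gives g = 17.6309, positive; keep [3.75, 4.375]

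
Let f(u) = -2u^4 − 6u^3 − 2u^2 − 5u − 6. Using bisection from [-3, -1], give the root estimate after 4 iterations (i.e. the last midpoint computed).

midpoint -2: f = 12 > 0 → [-3, -2]
midpoint -2.5: f = 9.625 > 0 → [-3, -2.5]
midpoint -2.75: f = 3.023438 > 0 → [-3, -2.75]
midpoint -2.875: f = -2.2153 < 0 → [-2.875, -2.75]

-2.875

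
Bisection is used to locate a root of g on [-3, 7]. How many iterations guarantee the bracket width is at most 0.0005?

15

Width after n steps is 10/2^n. Need 2^n ≥ 10/0.0005 = 20000.
2^14 = 16384 < 20000 ≤ 2^15 = 32768, so n = 15.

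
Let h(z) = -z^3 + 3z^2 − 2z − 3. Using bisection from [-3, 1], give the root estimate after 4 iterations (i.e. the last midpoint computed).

-0.75

midpoint -1: h = 3 > 0 → [-1, 1]
midpoint 0: h = -3 < 0 → [-1, 0]
midpoint -0.5: h = -1.125 < 0 → [-1, -0.5]
midpoint -0.75: h = 0.6094 > 0 → [-0.75, -0.5]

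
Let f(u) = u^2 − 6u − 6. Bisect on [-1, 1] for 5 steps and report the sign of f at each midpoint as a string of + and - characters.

---+-

f(0) = -6 < 0, so the root lies in [-1, 0]
f(-0.5) = -2.75 < 0, so the root lies in [-1, -0.5]
f(-0.75) = -0.9375 < 0, so the root lies in [-1, -0.75]
f(-0.875) = 0.0156 > 0, so the root lies in [-0.875, -0.75]
f(-0.8125) = -0.4648 < 0, so the root lies in [-0.875, -0.8125]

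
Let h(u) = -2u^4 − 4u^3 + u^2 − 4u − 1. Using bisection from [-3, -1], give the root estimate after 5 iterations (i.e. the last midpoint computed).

m = -2, h(m) = 11 (+); new bracket [-3, -2]
m = -2.5, h(m) = -0.375 (−); new bracket [-2.5, -2]
m = -2.25, h(m) = 7.367188 (+); new bracket [-2.5, -2.25]
m = -2.375, h(m) = 4.0933 (+); new bracket [-2.5, -2.375]
m = -2.4375, h(m) = 2.0195 (+); new bracket [-2.5, -2.4375]

-2.4375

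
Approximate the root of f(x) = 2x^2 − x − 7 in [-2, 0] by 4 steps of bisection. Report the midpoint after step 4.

-1.625

x = -1 gives f = -4, negative; keep [-2, -1]
x = -1.5 gives f = -1, negative; keep [-2, -1.5]
x = -1.75 gives f = 0.875, positive; keep [-1.75, -1.5]
x = -1.625 gives f = -0.0938, negative; keep [-1.75, -1.625]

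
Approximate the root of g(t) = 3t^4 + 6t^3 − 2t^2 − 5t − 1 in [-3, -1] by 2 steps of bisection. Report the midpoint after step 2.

m = -2, g(m) = 1 (+); new bracket [-2, -1]
m = -1.5, g(m) = -3.0625 (−); new bracket [-2, -1.5]

-1.5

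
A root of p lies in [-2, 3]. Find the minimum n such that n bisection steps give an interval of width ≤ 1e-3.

13

Width after n steps is 5/2^n. Need 2^n ≥ 5/1e-3 = 5000.
2^12 = 4096 < 5000 ≤ 2^13 = 8192, so n = 13.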